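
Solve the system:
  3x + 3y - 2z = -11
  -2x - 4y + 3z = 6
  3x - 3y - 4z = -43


Using Cramer's rule. Expand each determinant along the first row.
D  = 3*[(-4)*(-4) - 3*(-3)] - 3*[(-2)*(-4) - 3*3] + (-2)*[(-2)*(-3) - (-4)*3]
  = 3*(25) - 3*(-1) + (-2)*(18) = 42
Dx = (-11)*[(-4)*(-4) - 3*(-3)] - 3*[6*(-4) - 3*(-43)] + (-2)*[6*(-3) - (-4)*(-43)]
  = (-11)*(25) - 3*(105) + (-2)*(-190) = -210
Dy = 3*[6*(-4) - 3*(-43)] - (-11)*[(-2)*(-4) - 3*3] + (-2)*[(-2)*(-43) - 6*3]
  = 3*(105) - (-11)*(-1) + (-2)*(68) = 168
Dz = 3*[(-4)*(-43) - 6*(-3)] - 3*[(-2)*(-43) - 6*3] + (-11)*[(-2)*(-3) - (-4)*3]
  = 3*(190) - 3*(68) + (-11)*(18) = 168
x = Dx/D = -210/42 = -5, y = Dy/D = 168/42 = 4, z = Dz/D = 168/42 = 4
Check eq1: (3)(-5) + (3)(4) + (-2)(4) = -11 = -11 ✓
Check eq2: (-2)(-5) + (-4)(4) + (3)(4) = 6 = 6 ✓
Check eq3: (3)(-5) + (-3)(4) + (-4)(4) = -43 = -43 ✓

x = -5, y = 4, z = 4


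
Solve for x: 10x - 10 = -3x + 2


Starting with: 10x - 10 = -3x + 2
Move all x terms to left: (10 + 3)x = 2 + 10
Simplify: 13x = 12
Divide both sides by 13: x = 12/13

x = 12/13


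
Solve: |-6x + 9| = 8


An absolute value equation |expr| = 8 gives two cases:
Case 1: -6x + 9 = 8
  -6x = -1, so x = 1/6
Case 2: -6x + 9 = -8
  -6x = -17, so x = 17/6

x = 1/6, x = 17/6


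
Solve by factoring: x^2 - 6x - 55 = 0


We need two numbers that multiply to -55 and add to -6.
Those numbers are 5 and -11 (since 5 * (-11) = -55 and 5 + (-11) = -6).
So x^2 - 6x - 55 = (x + 5)(x - 11) = 0
Setting each factor to zero: x = -5 or x = 11

x = -5, x = 11


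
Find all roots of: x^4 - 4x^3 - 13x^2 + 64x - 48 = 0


Let p(x) = x^4 - 4x^3 - 13x^2 + 64x - 48. By the rational root theorem (leading coefficient 1), any rational root is an integer divisor of 48: try ±1, ±2, ... in turn.
Test x = 1: value = 0 ✓, so (x - 1) is a factor.
Synthetic division by (x - 1): bring down 1; 1(1) - 4 = -3; (-3)(1) - 13 = -16; (-16)(1) + 64 = 48; 48(1) - 48 = 0 → quotient x^3 - 3x^2 - 16x + 48, remainder 0.
Continue with the quotient x^3 - 3x^2 - 16x + 48 (candidates must divide 48; re-test x = 1 first in case it repeats).
Test x = 1: value = 30 ≠ 0.
Test x = -1: value = 60 ≠ 0.
Test x = 2: value = 12 ≠ 0.
Test x = -2: value = 60 ≠ 0.
Test x = 3: value = 0 ✓, so (x - 3) is a factor.
Synthetic division by (x - 3): bring down 1; 1(3) - 3 = 0; 0(3) - 16 = -16; (-16)(3) + 48 = 0 → quotient x^2 - 16, remainder 0.
Solve the quadratic x^2 - 16 = 0: discriminant = 0^2 - 4(1)(-16) = 0 + 64 = 64.
sqrt(64) = 8, so x = (0 ± 8)/2: x = 4 or x = -4.
Collecting all roots found:

x = -4, x = 1, x = 3, x = 4


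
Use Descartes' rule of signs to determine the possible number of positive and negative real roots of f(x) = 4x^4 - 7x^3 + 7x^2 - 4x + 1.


Descartes' rule of signs:

For positive roots, count sign changes in f(x) = 4x^4 - 7x^3 + 7x^2 - 4x + 1:
Signs of coefficients: +, -, +, -, +
Number of sign changes: 4
Possible positive real roots: 4, 2, 0

For negative roots, examine f(-x) = 4x^4 + 7x^3 + 7x^2 + 4x + 1:
Signs of coefficients: +, +, +, +, +
Number of sign changes: 0
Possible negative real roots: 0

Positive roots: 4 or 2 or 0; Negative roots: 0


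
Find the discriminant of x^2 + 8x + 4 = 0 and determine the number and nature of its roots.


For ax^2 + bx + c = 0, discriminant D = b^2 - 4ac
Here a = 1, b = 8, c = 4
D = (8)^2 - 4(1)(4) = 64 - 16 = 48

D = 48 > 0 but not a perfect square
The equation has 2 distinct real irrational roots.

Discriminant = 48, 2 distinct real irrational roots


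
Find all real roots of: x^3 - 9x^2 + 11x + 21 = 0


Let p(x) = x^3 - 9x^2 + 11x + 21. By the rational root theorem (leading coefficient 1), any rational root is an integer divisor of 21: try ±1, ±2, ... in turn.
Test x = 1: value = 24 ≠ 0.
Test x = -1: value = 0 ✓, so (x + 1) is a factor.
Synthetic division by (x + 1): bring down 1; 1(-1) - 9 = -10; (-10)(-1) + 11 = 21; 21(-1) + 21 = 0 → quotient x^2 - 10x + 21, remainder 0.
Solve the quadratic x^2 - 10x + 21 = 0: discriminant = (-10)^2 - 4(1)(21) = 100 - 84 = 16.
sqrt(16) = 4, so x = (10 ± 4)/2: x = 7 or x = 3.

x = -1, x = 3, x = 7


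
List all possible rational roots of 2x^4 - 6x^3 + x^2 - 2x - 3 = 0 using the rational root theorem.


Rational root theorem: possible roots are ±p/q where:
  p divides the constant term (-3): p ∈ {1, 3}
  q divides the leading coefficient (2): q ∈ {1, 2}

All possible rational roots: -3, -3/2, -1, -1/2, 1/2, 1, 3/2, 3

-3, -3/2, -1, -1/2, 1/2, 1, 3/2, 3


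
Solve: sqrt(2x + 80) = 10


Square both sides: 2x + 80 = 10^2 = 100
2x = 100 - 80 = 20
x = 10
Check: sqrt(2*10 + 80) = sqrt(100) = 10 ✓

x = 10


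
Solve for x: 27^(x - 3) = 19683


Express both sides with the same base.
19683 = 27^3
Since the bases match, equate exponents: x - 3 = 3
So x = 3 - (-3) = 6

x = 6


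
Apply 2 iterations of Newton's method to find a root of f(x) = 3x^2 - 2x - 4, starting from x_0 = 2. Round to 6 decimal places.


Newton's method: x_(n+1) = x_n - f(x_n)/f'(x_n)
f(x) = 3x^2 - 2x - 4
f'(x) = 6x - 2

Iteration 1:
  f(2.000000) = 4.000000
  f'(2.000000) = 10.000000
  x_1 = 2.000000 - (4.000000)/(10.000000) = 1.600000

Iteration 2:
  f(1.600000) = 0.480000
  f'(1.600000) = 7.600000
  x_2 = 1.600000 - (0.480000)/(7.600000) = 1.536842

x_2 = 1.536842


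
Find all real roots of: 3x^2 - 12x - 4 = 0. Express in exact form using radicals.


Using the quadratic formula: x = (-b ± sqrt(b^2 - 4ac)) / (2a)
Here a = 3, b = -12, c = -4
Discriminant = b^2 - 4ac = (-12)^2 - 4(3)(-4) = 144 + 48 = 192
Since discriminant = 192 > 0, there are two real roots.
x = (12 ± 8*sqrt(3)) / 6
Simplifying: x = (6 ± 4*sqrt(3)) / 3
Numerically: x ≈ 4.3094 or x ≈ -0.3094

x = (6 + 4*sqrt(3)) / 3 or x = (6 - 4*sqrt(3)) / 3


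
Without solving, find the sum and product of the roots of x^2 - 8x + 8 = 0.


By Vieta's formulas for ax^2 + bx + c = 0:
  Sum of roots = -b/a
  Product of roots = c/a

Here a = 1, b = -8, c = 8
Sum = -(-8)/1 = 8
Product = 8/1 = 8

Sum = 8, Product = 8


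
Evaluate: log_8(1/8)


We need the exponent such that 8^? = 1/8
8^(-1) = 1/8^1 = 1/8
Therefore log_8(1/8) = -1

-1


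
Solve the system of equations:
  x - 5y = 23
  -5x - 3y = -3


Using Cramer's rule:
Determinant D = (1)(-3) - (-5)(-5) = -3 - 25 = -28
Dx = (23)(-3) - (-3)(-5) = -69 - 15 = -84
Dy = (1)(-3) - (-5)(23) = -3 + 115 = 112
x = Dx/D = -84/-28 = 3
y = Dy/D = 112/-28 = -4

x = 3, y = -4


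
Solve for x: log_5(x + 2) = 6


Convert to exponential form: x + 2 = 5^6 = 15625
x = 15625 - 2 = 15623
Check: log_5(15623 + 2) = log_5(15625) = log_5(15625) = 6 ✓

x = 15623


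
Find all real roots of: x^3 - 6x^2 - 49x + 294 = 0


Let p(x) = x^3 - 6x^2 - 49x + 294. By the rational root theorem (leading coefficient 1), any rational root is an integer divisor of 294: try ±1, ±2, ... in turn.
Test x = 1: value = 240 ≠ 0.
Test x = -1: value = 336 ≠ 0.
Test x = 2: value = 180 ≠ 0.
Test x = -2: value = 360 ≠ 0.
Test x = 3: value = 120 ≠ 0.
Test x = -3: value = 360 ≠ 0.
Test x = 6: value = 0 ✓, so (x - 6) is a factor.
Synthetic division by (x - 6): bring down 1; 1(6) - 6 = 0; 0(6) - 49 = -49; (-49)(6) + 294 = 0 → quotient x^2 - 49, remainder 0.
Solve the quadratic x^2 - 49 = 0: discriminant = 0^2 - 4(1)(-49) = 0 + 196 = 196.
sqrt(196) = 14, so x = (0 ± 14)/2: x = 7 or x = -7.

x = -7, x = 6, x = 7


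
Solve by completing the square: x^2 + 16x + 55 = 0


Start: x^2 + 16x + 55 = 0
Move constant: x^2 + 16x = -55
Half of 16 is 8, squared is 64
Add 64 to both sides: x^2 + 16x + 64 = 9
(x + 8)^2 = 9
x + 8 = ±3
x = -8 + 3 = -5 or x = -8 - 3 = -11

x = -11, x = -5


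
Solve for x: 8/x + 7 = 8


Subtract 7 from both sides: 8/x = 1
Multiply both sides by x: 8 = 1 * x
Divide by 1: x = 8

x = 8


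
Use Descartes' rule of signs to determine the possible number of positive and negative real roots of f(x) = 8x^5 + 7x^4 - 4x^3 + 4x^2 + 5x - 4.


Descartes' rule of signs:

For positive roots, count sign changes in f(x) = 8x^5 + 7x^4 - 4x^3 + 4x^2 + 5x - 4:
Signs of coefficients: +, +, -, +, +, -
Number of sign changes: 3
Possible positive real roots: 3, 1

For negative roots, examine f(-x) = -8x^5 + 7x^4 + 4x^3 + 4x^2 - 5x - 4:
Signs of coefficients: -, +, +, +, -, -
Number of sign changes: 2
Possible negative real roots: 2, 0

Positive roots: 3 or 1; Negative roots: 2 or 0


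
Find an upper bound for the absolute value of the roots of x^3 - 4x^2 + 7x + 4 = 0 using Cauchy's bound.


Cauchy's bound: all roots r satisfy |r| <= 1 + max(|a_i/a_n|) for i = 0,...,n-1
where a_n is the leading coefficient.

Coefficients: [1, -4, 7, 4]
Leading coefficient a_n = 1
Ratios |a_i/a_n|: 4, 7, 4
Maximum ratio: 7
Cauchy's bound: |r| <= 1 + 7 = 8

Upper bound = 8


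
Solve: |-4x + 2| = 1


An absolute value equation |expr| = 1 gives two cases:
Case 1: -4x + 2 = 1
  -4x = -1, so x = 1/4
Case 2: -4x + 2 = -1
  -4x = -3, so x = 3/4

x = 1/4, x = 3/4


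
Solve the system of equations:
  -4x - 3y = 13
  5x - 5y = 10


Using Cramer's rule:
Determinant D = (-4)(-5) - (5)(-3) = 20 + 15 = 35
Dx = (13)(-5) - (10)(-3) = -65 + 30 = -35
Dy = (-4)(10) - (5)(13) = -40 - 65 = -105
x = Dx/D = -35/35 = -1
y = Dy/D = -105/35 = -3

x = -1, y = -3


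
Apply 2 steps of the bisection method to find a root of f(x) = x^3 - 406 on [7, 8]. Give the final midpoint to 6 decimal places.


f(x) = x^3 - 406
f(7) = -63 < 0
f(8) = 106 > 0

Step 1: midpoint = (7.000000 + 8.000000)/2 = 7.500000
  f(7.500000) = 15.875000
  f(mid) > 0, so root is in [7.000000, 7.500000]

Step 2: midpoint = (7.000000 + 7.500000)/2 = 7.250000
  f(7.250000) = -24.921875
  f(mid) < 0, so root is in [7.250000, 7.500000]

midpoint = 7.250000


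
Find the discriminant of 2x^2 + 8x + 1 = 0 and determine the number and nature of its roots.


For ax^2 + bx + c = 0, discriminant D = b^2 - 4ac
Here a = 2, b = 8, c = 1
D = (8)^2 - 4(2)(1) = 64 - 8 = 56

D = 56 > 0 but not a perfect square
The equation has 2 distinct real irrational roots.

Discriminant = 56, 2 distinct real irrational roots


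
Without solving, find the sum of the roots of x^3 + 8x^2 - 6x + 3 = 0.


By Vieta's formulas for x^3 + bx^2 + cx + d = 0:
  r1 + r2 + r3 = -b/a = -8
  r1*r2 + r1*r3 + r2*r3 = c/a = -6
  r1*r2*r3 = -d/a = -3


Sum = -8


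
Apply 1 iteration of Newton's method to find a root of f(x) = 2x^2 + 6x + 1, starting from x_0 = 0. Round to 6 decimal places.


Newton's method: x_(n+1) = x_n - f(x_n)/f'(x_n)
f(x) = 2x^2 + 6x + 1
f'(x) = 4x + 6

Iteration 1:
  f(0.000000) = 1.000000
  f'(0.000000) = 6.000000
  x_1 = 0.000000 - (1.000000)/(6.000000) = -0.166667

x_1 = -0.166667


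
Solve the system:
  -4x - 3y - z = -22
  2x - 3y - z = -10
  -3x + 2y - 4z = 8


Using Cramer's rule. Expand each determinant along the first row.
D  = (-4)*[(-3)*(-4) - (-1)*2] - (-3)*[2*(-4) - (-1)*(-3)] + (-1)*[2*2 - (-3)*(-3)]
  = (-4)*(14) - (-3)*(-11) + (-1)*(-5) = -84
Dx = (-22)*[(-3)*(-4) - (-1)*2] - (-3)*[(-10)*(-4) - (-1)*8] + (-1)*[(-10)*2 - (-3)*8]
  = (-22)*(14) - (-3)*(48) + (-1)*(4) = -168
Dy = (-4)*[(-10)*(-4) - (-1)*8] - (-22)*[2*(-4) - (-1)*(-3)] + (-1)*[2*8 - (-10)*(-3)]
  = (-4)*(48) - (-22)*(-11) + (-1)*(-14) = -420
Dz = (-4)*[(-3)*8 - (-10)*2] - (-3)*[2*8 - (-10)*(-3)] + (-22)*[2*2 - (-3)*(-3)]
  = (-4)*(-4) - (-3)*(-14) + (-22)*(-5) = 84
x = Dx/D = -168/-84 = 2, y = Dy/D = -420/-84 = 5, z = Dz/D = 84/-84 = -1
Check eq1: (-4)(2) + (-3)(5) + (-1)(-1) = -22 = -22 ✓
Check eq2: (2)(2) + (-3)(5) + (-1)(-1) = -10 = -10 ✓
Check eq3: (-3)(2) + (2)(5) + (-4)(-1) = 8 = 8 ✓

x = 2, y = 5, z = -1


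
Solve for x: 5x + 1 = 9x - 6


Starting with: 5x + 1 = 9x - 6
Move all x terms to left: (5 - 9)x = -6 - 1
Simplify: -4x = -7
Divide both sides by -4: x = 7/4

x = 7/4


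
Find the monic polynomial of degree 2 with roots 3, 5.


A monic polynomial with roots 3, 5 is:
p(x) = (x - 3)(x - 5)
After multiplying by (x - 3): x - 3
After multiplying by (x - 5): x^2 - 8x + 15

x^2 - 8x + 15


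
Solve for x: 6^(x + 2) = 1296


Express both sides with the same base.
1296 = 6^4
Since the bases match, equate exponents: x + 2 = 4
So x = 4 - (2) = 2

x = 2


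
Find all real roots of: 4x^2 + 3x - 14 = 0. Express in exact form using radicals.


Using the quadratic formula: x = (-b ± sqrt(b^2 - 4ac)) / (2a)
Here a = 4, b = 3, c = -14
Discriminant = b^2 - 4ac = 3^2 - 4(4)(-14) = 9 + 224 = 233
Since discriminant = 233 > 0, there are two real roots.
x = (-3 ± sqrt(233)) / 8
Numerically: x ≈ 1.5330 or x ≈ -2.2830

x = (-3 + sqrt(233)) / 8 or x = (-3 - sqrt(233)) / 8


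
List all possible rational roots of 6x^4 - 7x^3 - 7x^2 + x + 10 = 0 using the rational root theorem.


Rational root theorem: possible roots are ±p/q where:
  p divides the constant term (10): p ∈ {1, 2, 5, 10}
  q divides the leading coefficient (6): q ∈ {1, 2, 3, 6}

All possible rational roots: -10, -5, -10/3, -5/2, -2, -5/3, -1, -5/6, -2/3, -1/2, -1/3, -1/6, 1/6, 1/3, 1/2, 2/3, 5/6, 1, 5/3, 2, 5/2, 10/3, 5, 10

-10, -5, -10/3, -5/2, -2, -5/3, -1, -5/6, -2/3, -1/2, -1/3, -1/6, 1/6, 1/3, 1/2, 2/3, 5/6, 1, 5/3, 2, 5/2, 10/3, 5, 10


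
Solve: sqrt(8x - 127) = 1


Square both sides: 8x - 127 = 1^2 = 1
8x = 1 + 127 = 128
x = 16
Check: sqrt(8*16 - 127) = sqrt(1) = 1 ✓

x = 16


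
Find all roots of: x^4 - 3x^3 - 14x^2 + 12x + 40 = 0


Let p(x) = x^4 - 3x^3 - 14x^2 + 12x + 40. By the rational root theorem (leading coefficient 1), any rational root is an integer divisor of 40: try ±1, ±2, ... in turn.
Test x = 1: value = 36 ≠ 0.
Test x = -1: value = 18 ≠ 0.
Test x = 2: value = 0 ✓, so (x - 2) is a factor.
Synthetic division by (x - 2): bring down 1; 1(2) - 3 = -1; (-1)(2) - 14 = -16; (-16)(2) + 12 = -20; (-20)(2) + 40 = 0 → quotient x^3 - x^2 - 16x - 20, remainder 0.
Continue with the quotient x^3 - x^2 - 16x - 20 (candidates must divide 20; re-test x = 2 first in case it repeats).
Test x = 2: value = -48 ≠ 0.
Test x = -2: value = 0 ✓, so (x + 2) is a factor.
Synthetic division by (x + 2): bring down 1; 1(-2) - 1 = -3; (-3)(-2) - 16 = -10; (-10)(-2) - 20 = 0 → quotient x^2 - 3x - 10, remainder 0.
Solve the quadratic x^2 - 3x - 10 = 0: discriminant = (-3)^2 - 4(1)(-10) = 9 + 40 = 49.
sqrt(49) = 7, so x = (3 ± 7)/2: x = 5 or x = -2.
Collecting all roots found:

x = -2 (multiplicity 2), x = 2, x = 5


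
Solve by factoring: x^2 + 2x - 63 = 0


We need two numbers that multiply to -63 and add to 2.
Those numbers are -7 and 9 (since (-7) * 9 = -63 and (-7) + 9 = 2).
So x^2 + 2x - 63 = (x - 7)(x + 9) = 0
Setting each factor to zero: x = 7 or x = -9

x = -9, x = 7


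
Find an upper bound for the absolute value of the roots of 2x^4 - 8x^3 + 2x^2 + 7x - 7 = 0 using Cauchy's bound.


Cauchy's bound: all roots r satisfy |r| <= 1 + max(|a_i/a_n|) for i = 0,...,n-1
where a_n is the leading coefficient.

Coefficients: [2, -8, 2, 7, -7]
Leading coefficient a_n = 2
Ratios |a_i/a_n|: 4, 1, 7/2, 7/2
Maximum ratio: 4
Cauchy's bound: |r| <= 1 + 4 = 5

Upper bound = 5


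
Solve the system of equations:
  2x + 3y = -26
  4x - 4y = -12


Using Cramer's rule:
Determinant D = (2)(-4) - (4)(3) = -8 - 12 = -20
Dx = (-26)(-4) - (-12)(3) = 104 + 36 = 140
Dy = (2)(-12) - (4)(-26) = -24 + 104 = 80
x = Dx/D = 140/-20 = -7
y = Dy/D = 80/-20 = -4

x = -7, y = -4


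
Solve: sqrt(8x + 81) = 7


Square both sides: 8x + 81 = 7^2 = 49
8x = 49 - 81 = -32
x = -4
Check: sqrt(8*(-4) + 81) = sqrt(49) = 7 ✓

x = -4


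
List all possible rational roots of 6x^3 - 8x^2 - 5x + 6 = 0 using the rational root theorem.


Rational root theorem: possible roots are ±p/q where:
  p divides the constant term (6): p ∈ {1, 2, 3, 6}
  q divides the leading coefficient (6): q ∈ {1, 2, 3, 6}

All possible rational roots: -6, -3, -2, -3/2, -1, -2/3, -1/2, -1/3, -1/6, 1/6, 1/3, 1/2, 2/3, 1, 3/2, 2, 3, 6

-6, -3, -2, -3/2, -1, -2/3, -1/2, -1/3, -1/6, 1/6, 1/3, 1/2, 2/3, 1, 3/2, 2, 3, 6


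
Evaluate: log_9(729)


We need the exponent such that 9^? = 729
9^3 = 729
Therefore log_9(729) = 3

3


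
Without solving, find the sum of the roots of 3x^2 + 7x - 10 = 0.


By Vieta's formulas for ax^2 + bx + c = 0:
  Sum of roots = -b/a
  Product of roots = c/a

Here a = 3, b = 7, c = -10
Sum = -(7)/3 = -7/3
Product = -10/3 = -10/3

Sum = -7/3


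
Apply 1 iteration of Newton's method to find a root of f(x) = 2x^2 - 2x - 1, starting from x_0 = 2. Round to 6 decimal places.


Newton's method: x_(n+1) = x_n - f(x_n)/f'(x_n)
f(x) = 2x^2 - 2x - 1
f'(x) = 4x - 2

Iteration 1:
  f(2.000000) = 3.000000
  f'(2.000000) = 6.000000
  x_1 = 2.000000 - (3.000000)/(6.000000) = 1.500000

x_1 = 1.500000


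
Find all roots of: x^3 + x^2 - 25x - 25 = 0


Let p(x) = x^3 + x^2 - 25x - 25. By the rational root theorem (leading coefficient 1), any rational root is an integer divisor of 25: try ±1, ±2, ... in turn.
Test x = 1: value = -48 ≠ 0.
Test x = -1: value = 0 ✓, so (x + 1) is a factor.
Synthetic division by (x + 1): bring down 1; 1(-1) + 1 = 0; 0(-1) - 25 = -25; (-25)(-1) - 25 = 0 → quotient x^2 - 25, remainder 0.
Solve the quadratic x^2 - 25 = 0: discriminant = 0^2 - 4(1)(-25) = 0 + 100 = 100.
sqrt(100) = 10, so x = (0 ± 10)/2: x = 5 or x = -5.
Collecting all roots found:

x = -5, x = -1, x = 5


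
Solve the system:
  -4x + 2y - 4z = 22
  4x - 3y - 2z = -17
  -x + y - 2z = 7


Using Cramer's rule. Expand each determinant along the first row.
D  = (-4)*[(-3)*(-2) - (-2)*1] - 2*[4*(-2) - (-2)*(-1)] + (-4)*[4*1 - (-3)*(-1)]
  = (-4)*(8) - 2*(-10) + (-4)*(1) = -16
Dx = 22*[(-3)*(-2) - (-2)*1] - 2*[(-17)*(-2) - (-2)*7] + (-4)*[(-17)*1 - (-3)*7]
  = 22*(8) - 2*(48) + (-4)*(4) = 64
Dy = (-4)*[(-17)*(-2) - (-2)*7] - 22*[4*(-2) - (-2)*(-1)] + (-4)*[4*7 - (-17)*(-1)]
  = (-4)*(48) - 22*(-10) + (-4)*(11) = -16
Dz = (-4)*[(-3)*7 - (-17)*1] - 2*[4*7 - (-17)*(-1)] + 22*[4*1 - (-3)*(-1)]
  = (-4)*(-4) - 2*(11) + 22*(1) = 16
x = Dx/D = 64/-16 = -4, y = Dy/D = -16/-16 = 1, z = Dz/D = 16/-16 = -1
Check eq1: (-4)(-4) + (2)(1) + (-4)(-1) = 22 = 22 ✓
Check eq2: (4)(-4) + (-3)(1) + (-2)(-1) = -17 = -17 ✓
Check eq3: (-1)(-4) + (1)(1) + (-2)(-1) = 7 = 7 ✓

x = -4, y = 1, z = -1


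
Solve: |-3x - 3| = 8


An absolute value equation |expr| = 8 gives two cases:
Case 1: -3x - 3 = 8
  -3x = 11, so x = -11/3
Case 2: -3x - 3 = -8
  -3x = -5, so x = 5/3

x = -11/3, x = 5/3


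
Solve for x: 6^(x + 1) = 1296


Express both sides with the same base.
1296 = 6^4
Since the bases match, equate exponents: x + 1 = 4
So x = 4 - (1) = 3

x = 3


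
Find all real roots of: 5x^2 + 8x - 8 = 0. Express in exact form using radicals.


Using the quadratic formula: x = (-b ± sqrt(b^2 - 4ac)) / (2a)
Here a = 5, b = 8, c = -8
Discriminant = b^2 - 4ac = 8^2 - 4(5)(-8) = 64 + 160 = 224
Since discriminant = 224 > 0, there are two real roots.
x = (-8 ± 4*sqrt(14)) / 10
Simplifying: x = (-4 ± 2*sqrt(14)) / 5
Numerically: x ≈ 0.6967 or x ≈ -2.2967

x = (-4 + 2*sqrt(14)) / 5 or x = (-4 - 2*sqrt(14)) / 5


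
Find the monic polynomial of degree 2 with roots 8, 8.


A monic polynomial with roots 8, 8 is:
p(x) = (x - 8)(x - 8)
After multiplying by (x - 8): x - 8
After multiplying by (x - 8): x^2 - 16x + 64

x^2 - 16x + 64


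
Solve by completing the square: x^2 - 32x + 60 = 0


Start: x^2 - 32x + 60 = 0
Move constant: x^2 - 32x = -60
Half of -32 is -16, squared is 256
Add 256 to both sides: x^2 - 32x + 256 = 196
(x - 16)^2 = 196
x - 16 = ±14
x = 16 + 14 = 30 or x = 16 - 14 = 2

x = 2, x = 30


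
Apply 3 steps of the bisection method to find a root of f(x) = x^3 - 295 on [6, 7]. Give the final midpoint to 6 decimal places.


f(x) = x^3 - 295
f(6) = -79 < 0
f(7) = 48 > 0

Step 1: midpoint = (6.000000 + 7.000000)/2 = 6.500000
  f(6.500000) = -20.375000
  f(mid) < 0, so root is in [6.500000, 7.000000]

Step 2: midpoint = (6.500000 + 7.000000)/2 = 6.750000
  f(6.750000) = 12.546875
  f(mid) > 0, so root is in [6.500000, 6.750000]

Step 3: midpoint = (6.500000 + 6.750000)/2 = 6.625000
  f(6.625000) = -4.224609
  f(mid) < 0, so root is in [6.625000, 6.750000]

midpoint = 6.625000


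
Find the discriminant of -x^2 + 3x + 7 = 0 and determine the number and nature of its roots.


For ax^2 + bx + c = 0, discriminant D = b^2 - 4ac
Here a = -1, b = 3, c = 7
D = (3)^2 - 4(-1)(7) = 9 + 28 = 37

D = 37 > 0 but not a perfect square
The equation has 2 distinct real irrational roots.

Discriminant = 37, 2 distinct real irrational roots


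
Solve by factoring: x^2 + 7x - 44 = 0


We need two numbers that multiply to -44 and add to 7.
Those numbers are 11 and -4 (since 11 * (-4) = -44 and 11 + (-4) = 7).
So x^2 + 7x - 44 = (x + 11)(x - 4) = 0
Setting each factor to zero: x = -11 or x = 4

x = -11, x = 4


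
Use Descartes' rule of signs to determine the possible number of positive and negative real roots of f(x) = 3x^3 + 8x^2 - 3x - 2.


Descartes' rule of signs:

For positive roots, count sign changes in f(x) = 3x^3 + 8x^2 - 3x - 2:
Signs of coefficients: +, +, -, -
Number of sign changes: 1
Possible positive real roots: 1

For negative roots, examine f(-x) = -3x^3 + 8x^2 + 3x - 2:
Signs of coefficients: -, +, +, -
Number of sign changes: 2
Possible negative real roots: 2, 0

Positive roots: 1; Negative roots: 2 or 0


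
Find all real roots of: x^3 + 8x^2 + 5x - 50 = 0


Let p(x) = x^3 + 8x^2 + 5x - 50. By the rational root theorem (leading coefficient 1), any rational root is an integer divisor of 50: try ±1, ±2, ... in turn.
Test x = 1: value = -36 ≠ 0.
Test x = -1: value = -48 ≠ 0.
Test x = 2: value = 0 ✓, so (x - 2) is a factor.
Synthetic division by (x - 2): bring down 1; 1(2) + 8 = 10; 10(2) + 5 = 25; 25(2) - 50 = 0 → quotient x^2 + 10x + 25, remainder 0.
Solve the quadratic x^2 + 10x + 25 = 0: discriminant = 10^2 - 4(1)(25) = 100 - 100 = 0.
Discriminant = 0, so a double root: x = -10/2 = -5.

x = -5 (multiplicity 2), x = 2


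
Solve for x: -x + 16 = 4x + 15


Starting with: -x + 16 = 4x + 15
Move all x terms to left: (-1 - 4)x = 15 - 16
Simplify: -5x = -1
Divide both sides by -5: x = 1/5

x = 1/5


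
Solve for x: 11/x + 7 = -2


Subtract 7 from both sides: 11/x = -9
Multiply both sides by x: 11 = -9 * x
Divide by -9: x = -11/9

x = -11/9


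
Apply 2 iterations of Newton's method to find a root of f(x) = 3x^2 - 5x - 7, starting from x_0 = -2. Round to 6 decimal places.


Newton's method: x_(n+1) = x_n - f(x_n)/f'(x_n)
f(x) = 3x^2 - 5x - 7
f'(x) = 6x - 5

Iteration 1:
  f(-2.000000) = 15.000000
  f'(-2.000000) = -17.000000
  x_1 = -2.000000 - (15.000000)/(-17.000000) = -1.117647

Iteration 2:
  f(-1.117647) = 2.335640
  f'(-1.117647) = -11.705882
  x_2 = -1.117647 - (2.335640)/(-11.705882) = -0.918120

x_2 = -0.918120


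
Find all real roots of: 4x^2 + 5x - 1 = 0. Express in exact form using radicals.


Using the quadratic formula: x = (-b ± sqrt(b^2 - 4ac)) / (2a)
Here a = 4, b = 5, c = -1
Discriminant = b^2 - 4ac = 5^2 - 4(4)(-1) = 25 + 16 = 41
Since discriminant = 41 > 0, there are two real roots.
x = (-5 ± sqrt(41)) / 8
Numerically: x ≈ 0.1754 or x ≈ -1.4254

x = (-5 + sqrt(41)) / 8 or x = (-5 - sqrt(41)) / 8


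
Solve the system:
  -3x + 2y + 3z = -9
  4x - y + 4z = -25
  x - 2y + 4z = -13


Using Cramer's rule. Expand each determinant along the first row.
D  = (-3)*[(-1)*4 - 4*(-2)] - 2*[4*4 - 4*1] + 3*[4*(-2) - (-1)*1]
  = (-3)*(4) - 2*(12) + 3*(-7) = -57
Dx = (-9)*[(-1)*4 - 4*(-2)] - 2*[(-25)*4 - 4*(-13)] + 3*[(-25)*(-2) - (-1)*(-13)]
  = (-9)*(4) - 2*(-48) + 3*(37) = 171
Dy = (-3)*[(-25)*4 - 4*(-13)] - (-9)*[4*4 - 4*1] + 3*[4*(-13) - (-25)*1]
  = (-3)*(-48) - (-9)*(12) + 3*(-27) = 171
Dz = (-3)*[(-1)*(-13) - (-25)*(-2)] - 2*[4*(-13) - (-25)*1] + (-9)*[4*(-2) - (-1)*1]
  = (-3)*(-37) - 2*(-27) + (-9)*(-7) = 228
x = Dx/D = 171/-57 = -3, y = Dy/D = 171/-57 = -3, z = Dz/D = 228/-57 = -4
Check eq1: (-3)(-3) + (2)(-3) + (3)(-4) = -9 = -9 ✓
Check eq2: (4)(-3) + (-1)(-3) + (4)(-4) = -25 = -25 ✓
Check eq3: (1)(-3) + (-2)(-3) + (4)(-4) = -13 = -13 ✓

x = -3, y = -3, z = -4


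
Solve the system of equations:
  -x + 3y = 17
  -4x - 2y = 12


Using Cramer's rule:
Determinant D = (-1)(-2) - (-4)(3) = 2 + 12 = 14
Dx = (17)(-2) - (12)(3) = -34 - 36 = -70
Dy = (-1)(12) - (-4)(17) = -12 + 68 = 56
x = Dx/D = -70/14 = -5
y = Dy/D = 56/14 = 4

x = -5, y = 4


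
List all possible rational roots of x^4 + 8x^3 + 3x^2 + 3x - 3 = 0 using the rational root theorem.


Rational root theorem: possible roots are ±p/q where:
  p divides the constant term (-3): p ∈ {1, 3}
  q divides the leading coefficient (1): q ∈ {1}

All possible rational roots: -3, -1, 1, 3

-3, -1, 1, 3


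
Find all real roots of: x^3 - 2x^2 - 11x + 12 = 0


Let p(x) = x^3 - 2x^2 - 11x + 12. By the rational root theorem (leading coefficient 1), any rational root is an integer divisor of 12: try ±1, ±2, ... in turn.
Test x = 1: value = 0 ✓, so (x - 1) is a factor.
Synthetic division by (x - 1): bring down 1; 1(1) - 2 = -1; (-1)(1) - 11 = -12; (-12)(1) + 12 = 0 → quotient x^2 - x - 12, remainder 0.
Solve the quadratic x^2 - x - 12 = 0: discriminant = (-1)^2 - 4(1)(-12) = 1 + 48 = 49.
sqrt(49) = 7, so x = (1 ± 7)/2: x = 4 or x = -3.

x = -3, x = 1, x = 4


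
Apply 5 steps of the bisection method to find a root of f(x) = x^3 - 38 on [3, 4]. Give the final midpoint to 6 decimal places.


f(x) = x^3 - 38
f(3) = -11 < 0
f(4) = 26 > 0

Step 1: midpoint = (3.000000 + 4.000000)/2 = 3.500000
  f(3.500000) = 4.875000
  f(mid) > 0, so root is in [3.000000, 3.500000]

Step 2: midpoint = (3.000000 + 3.500000)/2 = 3.250000
  f(3.250000) = -3.671875
  f(mid) < 0, so root is in [3.250000, 3.500000]

Step 3: midpoint = (3.250000 + 3.500000)/2 = 3.375000
  f(3.375000) = 0.443359
  f(mid) > 0, so root is in [3.250000, 3.375000]

Step 4: midpoint = (3.250000 + 3.375000)/2 = 3.312500
  f(3.312500) = -1.653076
  f(mid) < 0, so root is in [3.312500, 3.375000]

Step 5: midpoint = (3.312500 + 3.375000)/2 = 3.343750
  f(3.343750) = -0.614655
  f(mid) < 0, so root is in [3.343750, 3.375000]

midpoint = 3.343750


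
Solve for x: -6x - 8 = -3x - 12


Starting with: -6x - 8 = -3x - 12
Move all x terms to left: (-6 + 3)x = -12 + 8
Simplify: -3x = -4
Divide both sides by -3: x = 4/3

x = 4/3


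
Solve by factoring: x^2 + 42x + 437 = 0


We need two numbers that multiply to 437 and add to 42.
Those numbers are 23 and 19 (since 23 * 19 = 437 and 23 + 19 = 42).
So x^2 + 42x + 437 = (x + 23)(x + 19) = 0
Setting each factor to zero: x = -23 or x = -19

x = -23, x = -19


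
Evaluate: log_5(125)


We need the exponent such that 5^? = 125
5^3 = 125
Therefore log_5(125) = 3

3


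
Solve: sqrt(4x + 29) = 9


Square both sides: 4x + 29 = 9^2 = 81
4x = 81 - 29 = 52
x = 13
Check: sqrt(4*13 + 29) = sqrt(81) = 9 ✓

x = 13


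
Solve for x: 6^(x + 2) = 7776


Express both sides with the same base.
7776 = 6^5
Since the bases match, equate exponents: x + 2 = 5
So x = 5 - (2) = 3

x = 3


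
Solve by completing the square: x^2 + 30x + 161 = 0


Start: x^2 + 30x + 161 = 0
Move constant: x^2 + 30x = -161
Half of 30 is 15, squared is 225
Add 225 to both sides: x^2 + 30x + 225 = 64
(x + 15)^2 = 64
x + 15 = ±8
x = -15 + 8 = -7 or x = -15 - 8 = -23

x = -23, x = -7


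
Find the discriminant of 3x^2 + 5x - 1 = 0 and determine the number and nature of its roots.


For ax^2 + bx + c = 0, discriminant D = b^2 - 4ac
Here a = 3, b = 5, c = -1
D = (5)^2 - 4(3)(-1) = 25 + 12 = 37

D = 37 > 0 but not a perfect square
The equation has 2 distinct real irrational roots.

Discriminant = 37, 2 distinct real irrational roots


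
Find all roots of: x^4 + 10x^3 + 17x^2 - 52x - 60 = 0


Let p(x) = x^4 + 10x^3 + 17x^2 - 52x - 60. By the rational root theorem (leading coefficient 1), any rational root is an integer divisor of 60: try ±1, ±2, ... in turn.
Test x = 1: value = -84 ≠ 0.
Test x = -1: value = 0 ✓, so (x + 1) is a factor.
Synthetic division by (x + 1): bring down 1; 1(-1) + 10 = 9; 9(-1) + 17 = 8; 8(-1) - 52 = -60; (-60)(-1) - 60 = 0 → quotient x^3 + 9x^2 + 8x - 60, remainder 0.
Continue with the quotient x^3 + 9x^2 + 8x - 60 (candidates must divide 60; re-test x = -1 first in case it repeats).
Test x = -1: value = -60 ≠ 0.
Test x = 2: value = 0 ✓, so (x - 2) is a factor.
Synthetic division by (x - 2): bring down 1; 1(2) + 9 = 11; 11(2) + 8 = 30; 30(2) - 60 = 0 → quotient x^2 + 11x + 30, remainder 0.
Solve the quadratic x^2 + 11x + 30 = 0: discriminant = 11^2 - 4(1)(30) = 121 - 120 = 1.
sqrt(1) = 1, so x = (-11 ± 1)/2: x = -5 or x = -6.
Collecting all roots found:

x = -6, x = -5, x = -1, x = 2


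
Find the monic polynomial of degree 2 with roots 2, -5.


A monic polynomial with roots 2, -5 is:
p(x) = (x - 2)(x + 5)
After multiplying by (x - 2): x - 2
After multiplying by (x + 5): x^2 + 3x - 10

x^2 + 3x - 10


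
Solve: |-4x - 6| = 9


An absolute value equation |expr| = 9 gives two cases:
Case 1: -4x - 6 = 9
  -4x = 15, so x = -15/4
Case 2: -4x - 6 = -9
  -4x = -3, so x = 3/4

x = -15/4, x = 3/4


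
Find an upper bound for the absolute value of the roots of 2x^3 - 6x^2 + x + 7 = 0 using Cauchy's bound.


Cauchy's bound: all roots r satisfy |r| <= 1 + max(|a_i/a_n|) for i = 0,...,n-1
where a_n is the leading coefficient.

Coefficients: [2, -6, 1, 7]
Leading coefficient a_n = 2
Ratios |a_i/a_n|: 3, 1/2, 7/2
Maximum ratio: 7/2
Cauchy's bound: |r| <= 1 + 7/2 = 9/2

Upper bound = 9/2


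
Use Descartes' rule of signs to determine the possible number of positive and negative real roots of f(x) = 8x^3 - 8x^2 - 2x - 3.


Descartes' rule of signs:

For positive roots, count sign changes in f(x) = 8x^3 - 8x^2 - 2x - 3:
Signs of coefficients: +, -, -, -
Number of sign changes: 1
Possible positive real roots: 1

For negative roots, examine f(-x) = -8x^3 - 8x^2 + 2x - 3:
Signs of coefficients: -, -, +, -
Number of sign changes: 2
Possible negative real roots: 2, 0

Positive roots: 1; Negative roots: 2 or 0


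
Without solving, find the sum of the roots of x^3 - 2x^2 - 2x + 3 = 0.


By Vieta's formulas for x^3 + bx^2 + cx + d = 0:
  r1 + r2 + r3 = -b/a = 2
  r1*r2 + r1*r3 + r2*r3 = c/a = -2
  r1*r2*r3 = -d/a = -3


Sum = 2


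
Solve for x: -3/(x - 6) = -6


Multiply both sides by (x - 6): -3 = -6(x - 6)
Distribute: -3 = -6x + 36
-6x = -3 - 36 = -39
x = 13/2

x = 13/2


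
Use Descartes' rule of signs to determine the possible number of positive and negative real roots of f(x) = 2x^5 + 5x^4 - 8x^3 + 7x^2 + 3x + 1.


Descartes' rule of signs:

For positive roots, count sign changes in f(x) = 2x^5 + 5x^4 - 8x^3 + 7x^2 + 3x + 1:
Signs of coefficients: +, +, -, +, +, +
Number of sign changes: 2
Possible positive real roots: 2, 0

For negative roots, examine f(-x) = -2x^5 + 5x^4 + 8x^3 + 7x^2 - 3x + 1:
Signs of coefficients: -, +, +, +, -, +
Number of sign changes: 3
Possible negative real roots: 3, 1

Positive roots: 2 or 0; Negative roots: 3 or 1


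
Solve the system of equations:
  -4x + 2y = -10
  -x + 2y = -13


Using Cramer's rule:
Determinant D = (-4)(2) - (-1)(2) = -8 + 2 = -6
Dx = (-10)(2) - (-13)(2) = -20 + 26 = 6
Dy = (-4)(-13) - (-1)(-10) = 52 - 10 = 42
x = Dx/D = 6/-6 = -1
y = Dy/D = 42/-6 = -7

x = -1, y = -7


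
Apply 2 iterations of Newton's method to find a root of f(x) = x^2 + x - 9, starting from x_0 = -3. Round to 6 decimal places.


Newton's method: x_(n+1) = x_n - f(x_n)/f'(x_n)
f(x) = x^2 + x - 9
f'(x) = 2x + 1

Iteration 1:
  f(-3.000000) = -3.000000
  f'(-3.000000) = -5.000000
  x_1 = -3.000000 - (-3.000000)/(-5.000000) = -3.600000

Iteration 2:
  f(-3.600000) = 0.360000
  f'(-3.600000) = -6.200000
  x_2 = -3.600000 - (0.360000)/(-6.200000) = -3.541935

x_2 = -3.541935


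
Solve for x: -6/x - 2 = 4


Subtract -2 from both sides: -6/x = 6
Multiply both sides by x: -6 = 6 * x
Divide by 6: x = -1

x = -1


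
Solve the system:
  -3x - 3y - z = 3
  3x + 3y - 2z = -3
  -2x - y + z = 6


Using Cramer's rule. Expand each determinant along the first row.
D  = (-3)*[3*1 - (-2)*(-1)] - (-3)*[3*1 - (-2)*(-2)] + (-1)*[3*(-1) - 3*(-2)]
  = (-3)*(1) - (-3)*(-1) + (-1)*(3) = -9
Dx = 3*[3*1 - (-2)*(-1)] - (-3)*[(-3)*1 - (-2)*6] + (-1)*[(-3)*(-1) - 3*6]
  = 3*(1) - (-3)*(9) + (-1)*(-15) = 45
Dy = (-3)*[(-3)*1 - (-2)*6] - 3*[3*1 - (-2)*(-2)] + (-1)*[3*6 - (-3)*(-2)]
  = (-3)*(9) - 3*(-1) + (-1)*(12) = -36
Dz = (-3)*[3*6 - (-3)*(-1)] - (-3)*[3*6 - (-3)*(-2)] + 3*[3*(-1) - 3*(-2)]
  = (-3)*(15) - (-3)*(12) + 3*(3) = 0
x = Dx/D = 45/-9 = -5, y = Dy/D = -36/-9 = 4, z = Dz/D = 0/-9 = 0
Check eq1: (-3)(-5) + (-3)(4) + (-1)(0) = 3 = 3 ✓
Check eq2: (3)(-5) + (3)(4) + (-2)(0) = -3 = -3 ✓
Check eq3: (-2)(-5) + (-1)(4) + (1)(0) = 6 = 6 ✓

x = -5, y = 4, z = 0


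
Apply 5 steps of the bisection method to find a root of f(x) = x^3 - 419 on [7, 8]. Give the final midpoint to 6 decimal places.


f(x) = x^3 - 419
f(7) = -76 < 0
f(8) = 93 > 0

Step 1: midpoint = (7.000000 + 8.000000)/2 = 7.500000
  f(7.500000) = 2.875000
  f(mid) > 0, so root is in [7.000000, 7.500000]

Step 2: midpoint = (7.000000 + 7.500000)/2 = 7.250000
  f(7.250000) = -37.921875
  f(mid) < 0, so root is in [7.250000, 7.500000]

Step 3: midpoint = (7.250000 + 7.500000)/2 = 7.375000
  f(7.375000) = -17.869141
  f(mid) < 0, so root is in [7.375000, 7.500000]

Step 4: midpoint = (7.375000 + 7.500000)/2 = 7.437500
  f(7.437500) = -7.584229
  f(mid) < 0, so root is in [7.437500, 7.500000]

Step 5: midpoint = (7.437500 + 7.500000)/2 = 7.468750
  f(7.468750) = -2.376495
  f(mid) < 0, so root is in [7.468750, 7.500000]

midpoint = 7.468750


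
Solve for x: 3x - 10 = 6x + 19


Starting with: 3x - 10 = 6x + 19
Move all x terms to left: (3 - 6)x = 19 + 10
Simplify: -3x = 29
Divide both sides by -3: x = -29/3

x = -29/3


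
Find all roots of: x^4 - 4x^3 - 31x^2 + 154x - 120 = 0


Let p(x) = x^4 - 4x^3 - 31x^2 + 154x - 120. By the rational root theorem (leading coefficient 1), any rational root is an integer divisor of 120: try ±1, ±2, ... in turn.
Test x = 1: value = 0 ✓, so (x - 1) is a factor.
Synthetic division by (x - 1): bring down 1; 1(1) - 4 = -3; (-3)(1) - 31 = -34; (-34)(1) + 154 = 120; 120(1) - 120 = 0 → quotient x^3 - 3x^2 - 34x + 120, remainder 0.
Continue with the quotient x^3 - 3x^2 - 34x + 120 (candidates must divide 120; re-test x = 1 first in case it repeats).
Test x = 1: value = 84 ≠ 0.
Test x = -1: value = 150 ≠ 0.
Test x = 2: value = 48 ≠ 0.
Test x = -2: value = 168 ≠ 0.
Test x = 3: value = 18 ≠ 0.
Test x = -3: value = 168 ≠ 0.
Test x = 4: value = 0 ✓, so (x - 4) is a factor.
Synthetic division by (x - 4): bring down 1; 1(4) - 3 = 1; 1(4) - 34 = -30; (-30)(4) + 120 = 0 → quotient x^2 + x - 30, remainder 0.
Solve the quadratic x^2 + x - 30 = 0: discriminant = 1^2 - 4(1)(-30) = 1 + 120 = 121.
sqrt(121) = 11, so x = (-1 ± 11)/2: x = 5 or x = -6.
Collecting all roots found:

x = -6, x = 1, x = 4, x = 5


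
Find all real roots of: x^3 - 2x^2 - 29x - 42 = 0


Let p(x) = x^3 - 2x^2 - 29x - 42. By the rational root theorem (leading coefficient 1), any rational root is an integer divisor of 42: try ±1, ±2, ... in turn.
Test x = 1: value = -72 ≠ 0.
Test x = -1: value = -16 ≠ 0.
Test x = 2: value = -100 ≠ 0.
Test x = -2: value = 0 ✓, so (x + 2) is a factor.
Synthetic division by (x + 2): bring down 1; 1(-2) - 2 = -4; (-4)(-2) - 29 = -21; (-21)(-2) - 42 = 0 → quotient x^2 - 4x - 21, remainder 0.
Solve the quadratic x^2 - 4x - 21 = 0: discriminant = (-4)^2 - 4(1)(-21) = 16 + 84 = 100.
sqrt(100) = 10, so x = (4 ± 10)/2: x = 7 or x = -3.

x = -3, x = -2, x = 7


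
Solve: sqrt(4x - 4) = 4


Square both sides: 4x - 4 = 4^2 = 16
4x = 16 + 4 = 20
x = 5
Check: sqrt(4*5 - 4) = sqrt(16) = 4 ✓

x = 5


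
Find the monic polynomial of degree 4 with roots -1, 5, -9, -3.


A monic polynomial with roots -1, 5, -9, -3 is:
p(x) = (x + 1)(x - 5)(x + 9)(x + 3)
After multiplying by (x + 1): x + 1
After multiplying by (x - 5): x^2 - 4x - 5
After multiplying by (x + 9): x^3 + 5x^2 - 41x - 45
After multiplying by (x + 3): x^4 + 8x^3 - 26x^2 - 168x - 135

x^4 + 8x^3 - 26x^2 - 168x - 135


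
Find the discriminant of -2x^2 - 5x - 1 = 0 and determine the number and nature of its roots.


For ax^2 + bx + c = 0, discriminant D = b^2 - 4ac
Here a = -2, b = -5, c = -1
D = (-5)^2 - 4(-2)(-1) = 25 - 8 = 17

D = 17 > 0 but not a perfect square
The equation has 2 distinct real irrational roots.

Discriminant = 17, 2 distinct real irrational roots


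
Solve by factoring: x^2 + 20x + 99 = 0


We need two numbers that multiply to 99 and add to 20.
Those numbers are 9 and 11 (since 9 * 11 = 99 and 9 + 11 = 20).
So x^2 + 20x + 99 = (x + 9)(x + 11) = 0
Setting each factor to zero: x = -9 or x = -11

x = -11, x = -9


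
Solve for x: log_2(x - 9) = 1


Convert to exponential form: x - 9 = 2^1 = 2
x = 2 + 9 = 11
Check: log_2(11 - 9) = log_2(2) = log_2(2) = 1 ✓

x = 11


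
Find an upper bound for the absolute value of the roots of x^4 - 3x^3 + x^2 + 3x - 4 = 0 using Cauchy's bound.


Cauchy's bound: all roots r satisfy |r| <= 1 + max(|a_i/a_n|) for i = 0,...,n-1
where a_n is the leading coefficient.

Coefficients: [1, -3, 1, 3, -4]
Leading coefficient a_n = 1
Ratios |a_i/a_n|: 3, 1, 3, 4
Maximum ratio: 4
Cauchy's bound: |r| <= 1 + 4 = 5

Upper bound = 5


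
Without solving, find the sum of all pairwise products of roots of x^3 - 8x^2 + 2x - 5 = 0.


By Vieta's formulas for x^3 + bx^2 + cx + d = 0:
  r1 + r2 + r3 = -b/a = 8
  r1*r2 + r1*r3 + r2*r3 = c/a = 2
  r1*r2*r3 = -d/a = 5


Sum of pairwise products = 2


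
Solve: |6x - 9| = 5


An absolute value equation |expr| = 5 gives two cases:
Case 1: 6x - 9 = 5
  6x = 14, so x = 7/3
Case 2: 6x - 9 = -5
  6x = 4, so x = 2/3

x = 2/3, x = 7/3


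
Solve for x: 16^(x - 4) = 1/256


Express both sides with the same base.
1/256 = 16^(-2)
Since the bases match, equate exponents: x - 4 = -2
So x = -2 - (-4) = 2

x = 2


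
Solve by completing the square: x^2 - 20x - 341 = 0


Start: x^2 - 20x - 341 = 0
Move constant: x^2 - 20x = 341
Half of -20 is -10, squared is 100
Add 100 to both sides: x^2 - 20x + 100 = 441
(x - 10)^2 = 441
x - 10 = ±21
x = 10 + 21 = 31 or x = 10 - 21 = -11

x = -11, x = 31


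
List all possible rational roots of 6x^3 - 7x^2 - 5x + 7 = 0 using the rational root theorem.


Rational root theorem: possible roots are ±p/q where:
  p divides the constant term (7): p ∈ {1, 7}
  q divides the leading coefficient (6): q ∈ {1, 2, 3, 6}

All possible rational roots: -7, -7/2, -7/3, -7/6, -1, -1/2, -1/3, -1/6, 1/6, 1/3, 1/2, 1, 7/6, 7/3, 7/2, 7

-7, -7/2, -7/3, -7/6, -1, -1/2, -1/3, -1/6, 1/6, 1/3, 1/2, 1, 7/6, 7/3, 7/2, 7


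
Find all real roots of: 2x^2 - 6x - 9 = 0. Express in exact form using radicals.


Using the quadratic formula: x = (-b ± sqrt(b^2 - 4ac)) / (2a)
Here a = 2, b = -6, c = -9
Discriminant = b^2 - 4ac = (-6)^2 - 4(2)(-9) = 36 + 72 = 108
Since discriminant = 108 > 0, there are two real roots.
x = (6 ± 6*sqrt(3)) / 4
Simplifying: x = (3 ± 3*sqrt(3)) / 2
Numerically: x ≈ 4.0981 or x ≈ -1.0981

x = (3 + 3*sqrt(3)) / 2 or x = (3 - 3*sqrt(3)) / 2


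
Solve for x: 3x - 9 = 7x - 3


Starting with: 3x - 9 = 7x - 3
Move all x terms to left: (3 - 7)x = -3 + 9
Simplify: -4x = 6
Divide both sides by -4: x = -3/2

x = -3/2


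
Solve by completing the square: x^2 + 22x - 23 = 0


Start: x^2 + 22x - 23 = 0
Move constant: x^2 + 22x = 23
Half of 22 is 11, squared is 121
Add 121 to both sides: x^2 + 22x + 121 = 144
(x + 11)^2 = 144
x + 11 = ±12
x = -11 + 12 = 1 or x = -11 - 12 = -23

x = -23, x = 1


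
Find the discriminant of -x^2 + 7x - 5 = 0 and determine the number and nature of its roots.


For ax^2 + bx + c = 0, discriminant D = b^2 - 4ac
Here a = -1, b = 7, c = -5
D = (7)^2 - 4(-1)(-5) = 49 - 20 = 29

D = 29 > 0 but not a perfect square
The equation has 2 distinct real irrational roots.

Discriminant = 29, 2 distinct real irrational roots


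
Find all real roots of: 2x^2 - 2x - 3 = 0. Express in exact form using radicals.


Using the quadratic formula: x = (-b ± sqrt(b^2 - 4ac)) / (2a)
Here a = 2, b = -2, c = -3
Discriminant = b^2 - 4ac = (-2)^2 - 4(2)(-3) = 4 + 24 = 28
Since discriminant = 28 > 0, there are two real roots.
x = (2 ± 2*sqrt(7)) / 4
Simplifying: x = (1 ± sqrt(7)) / 2
Numerically: x ≈ 1.8229 or x ≈ -0.8229

x = (1 + sqrt(7)) / 2 or x = (1 - sqrt(7)) / 2
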